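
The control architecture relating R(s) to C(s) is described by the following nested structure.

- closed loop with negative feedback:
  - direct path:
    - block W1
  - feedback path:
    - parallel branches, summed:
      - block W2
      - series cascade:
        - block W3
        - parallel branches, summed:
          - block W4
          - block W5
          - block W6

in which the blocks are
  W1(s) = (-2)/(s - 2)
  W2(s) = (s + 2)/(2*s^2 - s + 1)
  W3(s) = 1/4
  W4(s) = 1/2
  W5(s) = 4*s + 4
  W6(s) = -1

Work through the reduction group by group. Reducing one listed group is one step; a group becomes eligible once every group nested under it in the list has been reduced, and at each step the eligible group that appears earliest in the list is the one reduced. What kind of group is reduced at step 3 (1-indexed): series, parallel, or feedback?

[1] reduce the parallel group W4, W5, W6
[2] series reduction of W3, (W4+W5+W6)
[3] reduce the parallel group W2, (W3*(W4+W5+W6))
[4] collapse the loop (W1 forward, (W2+(W3*(W4+W5+W6))) return)
Step 3: parallel.

Hence the answer: parallel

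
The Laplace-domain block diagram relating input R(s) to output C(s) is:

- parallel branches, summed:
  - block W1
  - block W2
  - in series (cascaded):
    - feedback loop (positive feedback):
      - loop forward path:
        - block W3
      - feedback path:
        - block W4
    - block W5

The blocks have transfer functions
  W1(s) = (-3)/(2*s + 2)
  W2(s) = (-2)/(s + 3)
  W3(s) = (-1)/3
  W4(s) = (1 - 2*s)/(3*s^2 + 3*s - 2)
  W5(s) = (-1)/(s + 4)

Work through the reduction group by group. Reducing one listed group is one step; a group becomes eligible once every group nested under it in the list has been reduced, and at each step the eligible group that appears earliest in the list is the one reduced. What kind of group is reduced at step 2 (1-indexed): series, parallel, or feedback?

Step 1 - close the feedback loop around W3, W4
Step 2 - reduce the series chain [W3/(1-W3*W4)], W5
Step 3 - parallel reduction of W1, W2, ([W3/(1-W3*W4)]*W5)
The group at step 2 is a series group.

Therefore the answer is series.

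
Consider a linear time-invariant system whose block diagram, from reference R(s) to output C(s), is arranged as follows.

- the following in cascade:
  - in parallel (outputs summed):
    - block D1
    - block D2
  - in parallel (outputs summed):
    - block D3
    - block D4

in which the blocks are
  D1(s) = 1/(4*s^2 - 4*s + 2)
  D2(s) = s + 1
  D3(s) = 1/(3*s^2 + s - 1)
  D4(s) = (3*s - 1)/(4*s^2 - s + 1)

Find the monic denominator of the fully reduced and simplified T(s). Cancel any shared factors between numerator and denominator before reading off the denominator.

Step 1: sum the parallel branches D1, D2; result (4*s^3 - 2*s + 3)/(4*s^2 - 4*s + 2)
Step 2: parallel reduction of D3, D4; result (9*s^3 + 4*s^2 - 5*s + 2)/(12*s^4 + s^3 - 2*s^2 + 2*s - 1)
Step 3: multiply (D1+D2), (D3+D4) (series); result (36*s^6 + 16*s^5 - 38*s^4 + 27*s^3 + 22*s^2 - 19*s + 6)/(48*s^6 - 44*s^5 + 12*s^4 + 18*s^3 - 16*s^2 + 8*s - 2)
No further cancellation is possible in the step-3 result, so that is T(s). Its denominator becomes monic after dividing by the leading coefficient 48.

Answer: s^6 - 11*s^5/12 + s^4/4 + 3*s^3/8 - s^2/3 + s/6 - 1/24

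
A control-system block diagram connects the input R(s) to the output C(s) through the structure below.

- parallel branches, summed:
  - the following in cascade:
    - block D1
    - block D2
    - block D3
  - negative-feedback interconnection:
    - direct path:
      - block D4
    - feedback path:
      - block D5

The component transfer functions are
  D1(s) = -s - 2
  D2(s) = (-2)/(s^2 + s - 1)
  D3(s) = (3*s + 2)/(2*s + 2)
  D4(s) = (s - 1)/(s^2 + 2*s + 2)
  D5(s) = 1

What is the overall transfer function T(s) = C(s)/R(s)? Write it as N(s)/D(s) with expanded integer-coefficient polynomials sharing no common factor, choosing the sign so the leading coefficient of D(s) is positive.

1. combine D1, D2, D3 in series: (3*s^2 + 8*s + 4)/(s^3 + 2*s^2 - 1)
2. feedback reduction of D4, D5: (s - 1)/(s^2 + 3*s + 1)
3. parallel reduction of (D1*D2*D3), [D4/(1+D4*D5)] - this is the overall T(s), already in the required normalized form

Therefore the answer is (4*s^4 + 18*s^3 + 29*s^2 + 19*s + 5)/(s^5 + 5*s^4 + 7*s^3 + s^2 - 3*s - 1).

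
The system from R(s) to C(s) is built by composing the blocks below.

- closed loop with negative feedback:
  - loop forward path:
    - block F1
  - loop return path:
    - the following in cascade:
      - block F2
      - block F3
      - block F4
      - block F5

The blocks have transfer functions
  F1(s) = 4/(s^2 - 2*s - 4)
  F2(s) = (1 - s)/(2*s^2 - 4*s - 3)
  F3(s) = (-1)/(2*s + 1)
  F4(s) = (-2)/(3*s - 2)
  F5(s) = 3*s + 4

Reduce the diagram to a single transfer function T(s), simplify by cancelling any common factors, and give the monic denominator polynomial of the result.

(1) multiply F2, F3, F4, F5 (series), giving (-6*s^2 - 2*s + 8)/(12*s^4 - 26*s^3 - 18*s^2 + 11*s + 6)
(2) collapse the loop (F1 forward, (F2*F3*F4*F5) return), giving (48*s^4 - 104*s^3 - 72*s^2 + 44*s + 24)/(12*s^6 - 50*s^5 - 14*s^4 + 151*s^3 + 32*s^2 - 64*s + 8)
T(s) is the step-2 result (common factors already cancelled). Leading coefficient of the denominator: 12. Divide through by 12 for the monic polynomial.

Answer: s^6 - 25*s^5/6 - 7*s^4/6 + 151*s^3/12 + 8*s^2/3 - 16*s/3 + 2/3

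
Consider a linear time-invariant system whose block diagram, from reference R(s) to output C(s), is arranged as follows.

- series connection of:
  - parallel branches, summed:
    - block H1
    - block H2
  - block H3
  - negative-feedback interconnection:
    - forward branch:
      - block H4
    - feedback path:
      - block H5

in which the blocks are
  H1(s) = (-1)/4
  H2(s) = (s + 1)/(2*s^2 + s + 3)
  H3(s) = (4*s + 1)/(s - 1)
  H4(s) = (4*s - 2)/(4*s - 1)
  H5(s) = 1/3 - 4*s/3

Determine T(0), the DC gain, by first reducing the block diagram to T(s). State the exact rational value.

The answer is -1/10.

Reasoning:
Step 1: parallel reduction of H1, H2 = (-2*s^2 + 3*s + 1)/(8*s^2 + 4*s + 12)
Step 2: feedback reduction of H4, H5 = (6 - 12*s)/(16*s^2 - 24*s + 5)
Step 3: combine (H1+H2), H3, [H4/(1+H4*H5)] in series = (48*s^4 - 84*s^3 - 12*s^2 + 15*s + 3)/(64*s^5 - 128*s^4 + 132*s^3 - 202*s^2 + 164*s - 30)
The step-3 result is T(s). Setting s = 0: T(0) = 3/(-30) = -1/10.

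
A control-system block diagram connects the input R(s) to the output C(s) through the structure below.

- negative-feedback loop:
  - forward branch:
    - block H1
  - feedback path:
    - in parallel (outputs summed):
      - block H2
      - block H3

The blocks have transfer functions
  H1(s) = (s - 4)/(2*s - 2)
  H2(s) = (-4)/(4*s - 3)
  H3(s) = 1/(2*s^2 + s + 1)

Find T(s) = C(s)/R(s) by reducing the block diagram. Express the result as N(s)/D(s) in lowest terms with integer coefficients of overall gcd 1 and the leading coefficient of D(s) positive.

First reduce the diagram to T(s).

Step 1 - sum the parallel branches H2, H3, giving (-8*s^2 - 7)/(8*s^3 - 2*s^2 + s - 3)
Step 2 - apply the feedback formula to H1, (H2+H3); the result is T(s) itself (integer coefficients, no common factor, positive leading denominator coefficient)

Answer: (8*s^4 - 34*s^3 + 9*s^2 - 7*s + 12)/(16*s^4 - 28*s^3 + 38*s^2 - 15*s + 34)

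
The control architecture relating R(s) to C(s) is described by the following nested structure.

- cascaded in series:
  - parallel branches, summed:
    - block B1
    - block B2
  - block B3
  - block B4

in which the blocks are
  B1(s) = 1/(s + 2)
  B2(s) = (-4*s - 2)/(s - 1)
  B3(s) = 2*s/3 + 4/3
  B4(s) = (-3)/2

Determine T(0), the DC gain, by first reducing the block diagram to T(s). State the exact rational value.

The answer is -5.

Reasoning:
(1) add B1, B2 (parallel): (-4*s^2 - 9*s - 5)/(s^2 + s - 2)
(2) combine (B1+B2), B3, B4 in series: (4*s^2 + 9*s + 5)/(s - 1)
Evaluating the step-2 result (the overall T(s)) at s = 0 gives T(0) = 5/(-1) = -5.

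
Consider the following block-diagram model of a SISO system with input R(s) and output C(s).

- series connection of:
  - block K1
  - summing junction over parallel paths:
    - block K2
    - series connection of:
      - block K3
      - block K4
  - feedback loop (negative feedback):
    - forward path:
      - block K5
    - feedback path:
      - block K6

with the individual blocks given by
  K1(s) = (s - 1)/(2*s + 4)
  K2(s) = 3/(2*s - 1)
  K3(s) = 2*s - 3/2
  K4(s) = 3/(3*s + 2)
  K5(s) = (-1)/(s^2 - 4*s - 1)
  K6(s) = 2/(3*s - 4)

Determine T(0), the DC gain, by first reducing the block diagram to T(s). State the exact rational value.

Answer: 21/8

Working:
[1] reduce the series chain K3, K4 = (12*s - 9)/(6*s + 4)
[2] sum the parallel branches K2, (K3*K4) = (24*s^2 - 12*s + 21)/(12*s^2 + 2*s - 4)
[3] collapse the loop (K5 forward, K6 return) = (4 - 3*s)/(3*s^3 - 16*s^2 + 13*s + 2)
[4] reduce the series chain K1, (K2+(K3*K4)), [K5/(1+K5*K6)] = (-72*s^4 + 204*s^3 - 243*s^2 + 195*s - 84)/(72*s^6 - 228*s^5 - 520*s^4 + 676*s^3 + 360*s^2 - 208*s - 32)
Step 4 gives the overall T(s). Then T(0) = -84/(-32) = 21/8.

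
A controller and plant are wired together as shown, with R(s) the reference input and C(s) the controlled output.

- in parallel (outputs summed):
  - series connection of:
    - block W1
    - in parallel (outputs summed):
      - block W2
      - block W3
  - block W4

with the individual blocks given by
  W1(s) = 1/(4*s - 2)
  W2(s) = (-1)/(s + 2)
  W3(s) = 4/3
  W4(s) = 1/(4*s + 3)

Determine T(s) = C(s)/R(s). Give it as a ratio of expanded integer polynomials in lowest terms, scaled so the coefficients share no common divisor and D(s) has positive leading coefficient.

First reduce the diagram to T(s).

Step 1 - combine W2, W3 in parallel; result (4*s + 5)/(3*s + 6)
Step 2 - series reduction of W1, (W2+W3); result (4*s + 5)/(12*s^2 + 18*s - 12)
Step 3 - combine (W1*(W2+W3)), W4 in parallel, which is the overall transfer function T(s) = C(s)/R(s) in lowest terms

Answer: (28*s^2 + 50*s + 3)/(48*s^3 + 108*s^2 + 6*s - 36)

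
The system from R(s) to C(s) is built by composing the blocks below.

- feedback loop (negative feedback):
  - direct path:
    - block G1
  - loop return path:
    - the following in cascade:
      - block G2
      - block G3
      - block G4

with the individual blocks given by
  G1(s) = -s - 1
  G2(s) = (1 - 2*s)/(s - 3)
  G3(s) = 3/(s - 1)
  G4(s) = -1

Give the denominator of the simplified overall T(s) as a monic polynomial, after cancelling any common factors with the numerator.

(1) reduce the series chain G2, G3, G4, giving (6*s - 3)/(s^2 - 4*s + 3)
(2) feedback reduction of G1, (G2*G3*G4), giving (s^3 - 3*s^2 - s + 3)/(5*s^2 + 7*s - 6)
Step 2 gives the fully reduced T(s), with no common factor left to cancel. The denominator's leading coefficient is 5, so divide each of its coefficients by 5 to get the monic form.

Therefore the answer is s^2 + 7*s/5 - 6/5.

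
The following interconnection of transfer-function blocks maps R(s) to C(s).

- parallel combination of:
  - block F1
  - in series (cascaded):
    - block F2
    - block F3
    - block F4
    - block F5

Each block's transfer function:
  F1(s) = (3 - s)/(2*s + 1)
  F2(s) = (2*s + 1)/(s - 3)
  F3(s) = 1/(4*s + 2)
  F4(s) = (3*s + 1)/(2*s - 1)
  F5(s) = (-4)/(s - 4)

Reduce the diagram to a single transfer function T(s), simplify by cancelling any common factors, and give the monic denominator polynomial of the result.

The answer is s^4 - 7*s^3 + 47*s^2/4 + 7*s/4 - 3.

Reasoning:
Step 1 - combine F2, F3, F4, F5 in series; result (-6*s - 2)/(2*s^3 - 15*s^2 + 31*s - 12)
Step 2 - add F1, (F2*F3*F4*F5) (parallel); result (-2*s^4 + 21*s^3 - 88*s^2 + 95*s - 38)/(4*s^4 - 28*s^3 + 47*s^2 + 7*s - 12)
That last expression is T(s), already simplified. Scaling its denominator by 1/4 (the reciprocal of the leading coefficient) yields the monic denominator.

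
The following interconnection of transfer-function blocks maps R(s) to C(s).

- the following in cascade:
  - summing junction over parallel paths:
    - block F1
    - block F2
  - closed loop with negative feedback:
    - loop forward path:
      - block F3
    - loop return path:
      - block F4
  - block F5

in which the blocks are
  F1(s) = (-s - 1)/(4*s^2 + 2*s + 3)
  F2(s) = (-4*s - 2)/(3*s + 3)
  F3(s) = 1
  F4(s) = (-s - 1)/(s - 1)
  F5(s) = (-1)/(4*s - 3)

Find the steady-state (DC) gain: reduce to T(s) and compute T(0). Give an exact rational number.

Step 1: combine F1, F2 in parallel; result (-16*s^3 - 19*s^2 - 22*s - 9)/(12*s^3 + 18*s^2 + 15*s + 9)
Step 2: feedback reduction of F3, F4; result 1/2 - s/2
Step 3: combine (F1+F2), [F3/(1+F3*F4)], F5 in series; result (-16*s^4 - 3*s^3 - 3*s^2 + 13*s + 9)/(96*s^4 + 72*s^3 + 12*s^2 - 18*s - 54)
That last expression is T(s); at s = 0 only the constant terms survive, so T(0) = 9/(-54) = -1/6.

Therefore the answer is -1/6.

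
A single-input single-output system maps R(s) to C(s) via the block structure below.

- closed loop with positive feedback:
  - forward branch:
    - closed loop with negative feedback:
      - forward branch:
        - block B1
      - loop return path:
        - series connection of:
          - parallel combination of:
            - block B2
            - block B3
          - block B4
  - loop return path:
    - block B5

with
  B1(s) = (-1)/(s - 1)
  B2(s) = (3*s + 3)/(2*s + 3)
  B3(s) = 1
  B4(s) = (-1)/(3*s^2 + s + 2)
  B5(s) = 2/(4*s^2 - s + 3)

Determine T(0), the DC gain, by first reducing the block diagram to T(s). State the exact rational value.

Step 1 - add B2, B3 (parallel); result (5*s + 6)/(2*s + 3)
Step 2 - combine (B2+B3), B4 in series; result (-5*s - 6)/(6*s^3 + 11*s^2 + 7*s + 6)
Step 3 - close the feedback loop around B1, ((B2+B3)*B4); result (-6*s^3 - 11*s^2 - 7*s - 6)/(6*s^4 + 5*s^3 - 4*s^2 + 4*s)
Step 4 - reduce the feedback loop with forward [B1/(1+B1*((B2+B3)*B4))] and return B5; result (-24*s^5 - 38*s^4 - 35*s^3 - 50*s^2 - 15*s - 18)/(24*s^6 + 14*s^5 - 3*s^4 + 47*s^3 + 6*s^2 + 26*s + 12)
DC gain: substitute s = 0 into T(s) from step 4: T(0) = -18/12 = -3/2.

Final answer: -3/2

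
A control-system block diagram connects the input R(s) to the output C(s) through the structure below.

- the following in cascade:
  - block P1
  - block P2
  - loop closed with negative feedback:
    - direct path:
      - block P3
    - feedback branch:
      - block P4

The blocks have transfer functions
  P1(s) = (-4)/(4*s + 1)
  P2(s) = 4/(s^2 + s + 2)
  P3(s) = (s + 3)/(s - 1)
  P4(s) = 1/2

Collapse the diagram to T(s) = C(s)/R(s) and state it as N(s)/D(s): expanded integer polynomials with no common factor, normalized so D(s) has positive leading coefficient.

Reducing step by step:

(1) close the feedback loop around P3, P4 -> (2*s + 6)/(3*s + 1)
(2) multiply P1, P2, [P3/(1+P3*P4)] (series), which is the overall transfer function T(s) = C(s)/R(s) in lowest terms

Answer: (-32*s - 96)/(12*s^4 + 19*s^3 + 32*s^2 + 15*s + 2)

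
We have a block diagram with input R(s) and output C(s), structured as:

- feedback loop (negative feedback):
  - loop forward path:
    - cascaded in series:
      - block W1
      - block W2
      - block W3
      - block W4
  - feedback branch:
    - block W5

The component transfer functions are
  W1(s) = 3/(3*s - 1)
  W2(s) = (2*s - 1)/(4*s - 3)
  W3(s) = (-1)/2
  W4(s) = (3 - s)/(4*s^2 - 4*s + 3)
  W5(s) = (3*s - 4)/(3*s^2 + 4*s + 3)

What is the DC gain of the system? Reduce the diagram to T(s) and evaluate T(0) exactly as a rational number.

(1) cascade W1, W2, W3, W4 gives (6*s^2 - 21*s + 9)/(96*s^4 - 200*s^3 + 200*s^2 - 102*s + 18)
(2) apply the feedback formula to (W1*W2*W3*W4), W5 gives (18*s^4 - 39*s^3 - 39*s^2 - 27*s + 27)/(288*s^6 - 216*s^5 + 88*s^4 - 88*s^3 + 159*s^2 - 123*s + 18)
Evaluating the step-2 result (the overall T(s)) at s = 0 gives T(0) = 27/18 = 3/2.

Hence the answer: 3/2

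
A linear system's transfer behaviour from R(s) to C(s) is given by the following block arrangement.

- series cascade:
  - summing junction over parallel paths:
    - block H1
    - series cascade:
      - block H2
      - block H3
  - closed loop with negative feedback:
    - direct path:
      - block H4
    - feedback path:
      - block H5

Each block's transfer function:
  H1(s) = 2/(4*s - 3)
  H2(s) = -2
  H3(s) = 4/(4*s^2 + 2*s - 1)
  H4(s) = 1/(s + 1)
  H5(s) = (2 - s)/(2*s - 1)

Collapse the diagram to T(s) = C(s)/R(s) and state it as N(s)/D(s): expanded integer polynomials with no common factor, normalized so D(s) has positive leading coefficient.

Reducing step by step:

1. combine H2, H3 in series = (-8)/(4*s^2 + 2*s - 1)
2. sum the parallel branches H1, (H2*H3) = (8*s^2 - 28*s + 22)/(16*s^3 - 4*s^2 - 10*s + 3)
3. feedback reduction of H4, H5 = (2*s - 1)/(2*s^2 + 1)
4. series reduction of (H1+(H2*H3)), [H4/(1+H4*H5)]: this yields T(s), and no further normalization is needed

Answer: (16*s^3 - 64*s^2 + 72*s - 22)/(32*s^5 - 8*s^4 - 4*s^3 + 2*s^2 - 10*s + 3)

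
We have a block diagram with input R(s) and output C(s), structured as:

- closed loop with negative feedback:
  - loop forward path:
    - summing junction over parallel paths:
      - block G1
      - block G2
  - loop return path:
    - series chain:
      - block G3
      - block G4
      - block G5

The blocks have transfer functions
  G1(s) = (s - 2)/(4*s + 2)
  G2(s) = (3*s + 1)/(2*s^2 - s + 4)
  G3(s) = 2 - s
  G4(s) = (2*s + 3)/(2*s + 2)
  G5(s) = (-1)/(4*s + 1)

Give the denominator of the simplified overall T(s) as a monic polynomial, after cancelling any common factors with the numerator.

First reduce the diagram to T(s).

Step 1. reduce the parallel group G1, G2 = (2*s^3 + 7*s^2 + 16*s - 6)/(8*s^3 + 14*s + 8)
Step 2. reduce the series chain G3, G4, G5 = (2*s^2 - s - 6)/(8*s^2 + 10*s + 2)
Step 3. apply the feedback formula to (G1+G2), (G3*G4*G5) = (16*s^5 + 76*s^4 + 202*s^3 + 126*s^2 - 28*s - 12)/(68*s^5 + 92*s^4 + 141*s^3 + 134*s^2 + 18*s + 52)
T(s) is the step-3 result (common factors already cancelled). Leading coefficient of the denominator: 68. Divide through by 68 for the monic polynomial.

Answer: s^5 + 23*s^4/17 + 141*s^3/68 + 67*s^2/34 + 9*s/34 + 13/17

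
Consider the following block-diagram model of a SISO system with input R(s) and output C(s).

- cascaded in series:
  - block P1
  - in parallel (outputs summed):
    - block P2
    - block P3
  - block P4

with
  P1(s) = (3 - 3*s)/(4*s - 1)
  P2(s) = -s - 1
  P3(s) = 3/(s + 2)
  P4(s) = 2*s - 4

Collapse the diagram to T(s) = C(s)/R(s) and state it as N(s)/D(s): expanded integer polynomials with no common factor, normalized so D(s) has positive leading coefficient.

First reduce the diagram to T(s).

1. reduce the parallel group P2, P3 = (-s^2 - 3*s + 1)/(s + 2)
2. combine P1, (P2+P3), P4 in series - this is the overall T(s), already in the required normalized form

Answer: (6*s^4 - 48*s^2 + 54*s - 12)/(4*s^2 + 7*s - 2)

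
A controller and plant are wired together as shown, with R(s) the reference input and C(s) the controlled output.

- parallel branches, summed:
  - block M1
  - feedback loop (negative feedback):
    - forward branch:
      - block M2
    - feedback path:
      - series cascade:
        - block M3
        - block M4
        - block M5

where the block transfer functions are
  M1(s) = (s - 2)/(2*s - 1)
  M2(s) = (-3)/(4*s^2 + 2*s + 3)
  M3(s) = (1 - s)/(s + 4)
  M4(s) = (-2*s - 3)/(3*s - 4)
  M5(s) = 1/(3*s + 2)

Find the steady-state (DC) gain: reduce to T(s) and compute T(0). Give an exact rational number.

Step 1. multiply M3, M4, M5 (series): (2*s^2 + s - 3)/(9*s^3 + 30*s^2 - 32*s - 32)
Step 2. apply the feedback formula to M2, (M3*M4*M5): (-27*s^3 - 90*s^2 + 96*s + 96)/(36*s^5 + 138*s^4 - 41*s^3 - 108*s^2 - 163*s - 87)
Step 3. combine M1, [M2/(1+M2*(M3*M4*M5))] in parallel: (36*s^6 + 66*s^5 - 371*s^4 - 179*s^3 + 335*s^2 + 335*s + 78)/(72*s^6 + 240*s^5 - 220*s^4 - 175*s^3 - 218*s^2 - 11*s + 87)
Evaluating the step-3 result (the overall T(s)) at s = 0 gives T(0) = 78/87 = 26/29.

Therefore the answer is 26/29.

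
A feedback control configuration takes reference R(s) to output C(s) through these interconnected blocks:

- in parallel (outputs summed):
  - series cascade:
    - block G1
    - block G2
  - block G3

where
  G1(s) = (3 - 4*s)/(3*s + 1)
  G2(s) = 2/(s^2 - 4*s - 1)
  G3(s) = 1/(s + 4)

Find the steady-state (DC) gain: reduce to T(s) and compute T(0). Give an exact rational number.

[1] cascade G1, G2 gives (6 - 8*s)/(3*s^3 - 11*s^2 - 7*s - 1)
[2] combine (G1*G2), G3 in parallel gives (3*s^3 - 19*s^2 - 33*s + 23)/(3*s^4 + s^3 - 51*s^2 - 29*s - 4)
Step 2 gives the overall T(s). Then T(0) = 23/(-4) = -23/4.

Hence the answer: -23/4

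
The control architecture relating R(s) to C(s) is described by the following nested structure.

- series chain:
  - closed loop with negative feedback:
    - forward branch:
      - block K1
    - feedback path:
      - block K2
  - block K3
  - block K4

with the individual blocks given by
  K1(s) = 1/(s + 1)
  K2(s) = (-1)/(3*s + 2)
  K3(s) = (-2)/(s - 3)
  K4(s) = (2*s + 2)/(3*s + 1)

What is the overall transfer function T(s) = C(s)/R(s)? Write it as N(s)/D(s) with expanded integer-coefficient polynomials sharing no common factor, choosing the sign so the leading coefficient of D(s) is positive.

1. reduce the feedback loop with forward K1 and return K2: (3*s + 2)/(3*s^2 + 5*s + 1)
2. combine [K1/(1+K1*K2)], K3, K4 in series: this yields T(s), and no further normalization is needed

Answer: (-12*s^2 - 20*s - 8)/(9*s^4 - 9*s^3 - 46*s^2 - 23*s - 3)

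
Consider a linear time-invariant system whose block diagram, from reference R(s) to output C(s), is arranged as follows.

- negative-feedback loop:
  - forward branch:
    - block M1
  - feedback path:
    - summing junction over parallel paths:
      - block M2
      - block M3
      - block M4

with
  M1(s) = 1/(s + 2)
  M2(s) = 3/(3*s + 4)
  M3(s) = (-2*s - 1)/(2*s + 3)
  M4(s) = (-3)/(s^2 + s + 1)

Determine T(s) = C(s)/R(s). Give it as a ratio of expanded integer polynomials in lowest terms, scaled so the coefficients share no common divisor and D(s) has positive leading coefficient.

The answer is (6*s^4 + 23*s^3 + 35*s^2 + 29*s + 12)/(6*s^5 + 29*s^4 + 70*s^3 + 75*s^2 + 19*s - 7).

Reasoning:
1. parallel reduction of M2, M3, M4 gives (-6*s^4 - 11*s^3 - 24*s^2 - 51*s - 31)/(6*s^4 + 23*s^3 + 35*s^2 + 29*s + 12)
2. collapse the loop (M1 forward, (M2+M3+M4) return), giving the overall T(s)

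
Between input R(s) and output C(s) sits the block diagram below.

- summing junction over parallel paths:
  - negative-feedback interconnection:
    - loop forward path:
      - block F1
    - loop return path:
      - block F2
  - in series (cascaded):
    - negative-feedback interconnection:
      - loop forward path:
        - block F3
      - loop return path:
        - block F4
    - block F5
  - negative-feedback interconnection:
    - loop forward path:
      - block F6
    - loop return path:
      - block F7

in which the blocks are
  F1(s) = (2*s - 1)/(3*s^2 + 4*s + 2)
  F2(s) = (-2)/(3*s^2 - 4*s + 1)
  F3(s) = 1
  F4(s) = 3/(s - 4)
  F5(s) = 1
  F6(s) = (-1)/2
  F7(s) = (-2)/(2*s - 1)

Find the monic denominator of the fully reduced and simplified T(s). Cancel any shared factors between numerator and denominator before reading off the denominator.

First reduce the diagram to T(s).

Step 1: collapse the loop (F1 forward, F2 return) -> (6*s^3 - 11*s^2 + 6*s - 1)/(9*s^4 - 7*s^2 - 8*s + 4)
Step 2: apply the feedback formula to F3, F4 -> (s - 4)/(s - 1)
Step 3: combine [F3/(1+F3*F4)], F5 in series -> (s - 4)/(s - 1)
Step 4: collapse the loop (F6 forward, F7 return) -> (1 - 2*s)/(4*s)
Step 5: sum the parallel branches [F1/(1+F1*F2)], ([F3/(1+F3*F4)]*F5), [F6/(1+F6*F7)] -> (18*s^6 - 93*s^5 - 91*s^4 + 143*s^3 + 91*s^2 - 40*s - 4)/(36*s^6 - 36*s^5 - 28*s^4 - 4*s^3 + 48*s^2 - 16*s)
No further cancellation is possible in the step-5 result, so that is T(s). Its denominator becomes monic after dividing by the leading coefficient 36.

Answer: s^6 - s^5 - 7*s^4/9 - s^3/9 + 4*s^2/3 - 4*s/9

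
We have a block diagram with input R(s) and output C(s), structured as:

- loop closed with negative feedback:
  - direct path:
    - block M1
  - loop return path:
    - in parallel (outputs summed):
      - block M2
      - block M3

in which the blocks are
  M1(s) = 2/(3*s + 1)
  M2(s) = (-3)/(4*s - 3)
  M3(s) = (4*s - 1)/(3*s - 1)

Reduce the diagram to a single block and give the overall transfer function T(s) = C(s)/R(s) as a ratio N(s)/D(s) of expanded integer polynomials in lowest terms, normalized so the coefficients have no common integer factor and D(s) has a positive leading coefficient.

Reducing step by step:

(1) parallel reduction of M2, M3, giving (16*s^2 - 25*s + 6)/(12*s^2 - 13*s + 3)
(2) collapse the loop (M1 forward, (M2+M3) return): this yields T(s), and no further normalization is needed

Answer: (24*s^2 - 26*s + 6)/(36*s^3 + 5*s^2 - 54*s + 15)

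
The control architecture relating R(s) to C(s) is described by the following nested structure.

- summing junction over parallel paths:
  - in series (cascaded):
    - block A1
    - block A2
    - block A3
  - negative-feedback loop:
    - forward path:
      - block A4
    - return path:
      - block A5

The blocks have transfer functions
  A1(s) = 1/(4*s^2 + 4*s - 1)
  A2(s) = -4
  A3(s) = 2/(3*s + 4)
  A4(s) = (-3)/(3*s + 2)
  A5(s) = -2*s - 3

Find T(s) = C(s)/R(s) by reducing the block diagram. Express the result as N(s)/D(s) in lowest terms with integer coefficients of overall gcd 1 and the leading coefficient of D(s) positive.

(1) combine A1, A2, A3 in series: (-8)/(12*s^3 + 28*s^2 + 13*s - 4)
(2) apply the feedback formula to A4, A5: (-3)/(9*s + 11)
(3) sum the parallel branches (A1*A2*A3), [A4/(1+A4*A5)]; the result is T(s) itself (integer coefficients, no common factor, positive leading denominator coefficient)

Therefore the answer is (-36*s^3 - 84*s^2 - 111*s - 76)/(108*s^4 + 384*s^3 + 425*s^2 + 107*s - 44).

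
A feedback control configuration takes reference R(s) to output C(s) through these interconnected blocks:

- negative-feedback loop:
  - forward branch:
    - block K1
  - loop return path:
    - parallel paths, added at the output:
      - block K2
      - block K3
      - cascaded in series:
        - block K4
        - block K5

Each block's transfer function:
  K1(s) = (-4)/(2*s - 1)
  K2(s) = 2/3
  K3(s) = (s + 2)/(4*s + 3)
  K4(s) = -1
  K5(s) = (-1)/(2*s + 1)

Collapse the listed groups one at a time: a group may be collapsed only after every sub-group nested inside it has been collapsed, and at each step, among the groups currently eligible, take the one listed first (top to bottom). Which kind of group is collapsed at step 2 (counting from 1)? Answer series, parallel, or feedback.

Reducing step by step:

Step 1. reduce the series chain K4, K5
Step 2. reduce the parallel group K2, K3, (K4*K5)
Step 3. apply the feedback formula to K1, (K2+K3+(K4*K5))
Step 2 collapses a parallel group.

Answer: parallel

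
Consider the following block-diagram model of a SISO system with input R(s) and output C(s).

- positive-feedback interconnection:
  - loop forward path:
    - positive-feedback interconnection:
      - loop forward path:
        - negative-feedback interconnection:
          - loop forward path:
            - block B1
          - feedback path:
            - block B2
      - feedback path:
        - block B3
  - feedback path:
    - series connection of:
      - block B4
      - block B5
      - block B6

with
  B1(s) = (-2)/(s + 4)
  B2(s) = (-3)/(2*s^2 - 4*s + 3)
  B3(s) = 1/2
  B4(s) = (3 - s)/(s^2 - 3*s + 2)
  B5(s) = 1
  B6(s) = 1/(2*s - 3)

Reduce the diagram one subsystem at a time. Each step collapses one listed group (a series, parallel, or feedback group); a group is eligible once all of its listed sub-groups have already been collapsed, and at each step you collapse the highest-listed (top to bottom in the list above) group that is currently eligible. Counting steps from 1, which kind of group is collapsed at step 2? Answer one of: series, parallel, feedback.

Answer: feedback

Working:
[1] reduce the feedback loop with forward B1 and return B2
[2] apply the feedback formula to [B1/(1+B1*B2)], B3
[3] combine B4, B5, B6 in series
[4] reduce the feedback loop with forward [[B1/(1+B1*B2)]/(1-[B1/(1+B1*B2)]*B3)] and return (B4*B5*B6)
So the answer for step 2 is feedback.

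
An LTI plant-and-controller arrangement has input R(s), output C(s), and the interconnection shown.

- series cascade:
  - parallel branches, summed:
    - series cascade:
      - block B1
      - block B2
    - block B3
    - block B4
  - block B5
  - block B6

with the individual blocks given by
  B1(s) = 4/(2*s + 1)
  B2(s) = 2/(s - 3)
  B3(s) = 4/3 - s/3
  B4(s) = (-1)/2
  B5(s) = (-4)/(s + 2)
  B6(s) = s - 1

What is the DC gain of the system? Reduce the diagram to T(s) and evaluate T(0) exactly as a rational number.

Step 1: combine B1, B2 in series, giving 8/(2*s^2 - 5*s - 3)
Step 2: parallel reduction of (B1*B2), B3, B4, giving (-4*s^3 + 20*s^2 - 19*s + 33)/(12*s^2 - 30*s - 18)
Step 3: cascade ((B1*B2)+B3+B4), B5, B6, giving (8*s^4 - 48*s^3 + 78*s^2 - 104*s + 66)/(6*s^3 - 3*s^2 - 39*s - 18)
That last expression is T(s); at s = 0 only the constant terms survive, so T(0) = 66/(-18) = -11/3.

Final answer: -11/3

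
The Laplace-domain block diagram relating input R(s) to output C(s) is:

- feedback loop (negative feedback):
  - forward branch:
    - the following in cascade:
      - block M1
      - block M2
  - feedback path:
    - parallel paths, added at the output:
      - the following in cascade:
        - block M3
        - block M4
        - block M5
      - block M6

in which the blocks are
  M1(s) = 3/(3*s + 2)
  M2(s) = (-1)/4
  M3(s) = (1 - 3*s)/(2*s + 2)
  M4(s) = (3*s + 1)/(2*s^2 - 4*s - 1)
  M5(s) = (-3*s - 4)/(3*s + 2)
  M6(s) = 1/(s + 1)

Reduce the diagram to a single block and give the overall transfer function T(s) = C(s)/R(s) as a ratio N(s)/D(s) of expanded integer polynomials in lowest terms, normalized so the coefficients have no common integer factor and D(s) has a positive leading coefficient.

[1] combine M1, M2 in series gives (-3)/(12*s + 8)
[2] multiply M3, M4, M5 (series) gives (27*s^3 + 36*s^2 - 3*s - 4)/(12*s^4 - 4*s^3 - 38*s^2 - 26*s - 4)
[3] add (M3*M4*M5), M6 (parallel) gives (39*s^3 + 20*s^2 - 25*s - 8)/(12*s^4 - 4*s^3 - 38*s^2 - 26*s - 4)
[4] feedback reduction of (M1*M2), ((M3*M4*M5)+M6), which is the overall transfer function T(s) = C(s)/R(s) in lowest terms

Final answer: (-36*s^4 + 12*s^3 + 114*s^2 + 78*s + 12)/(144*s^5 + 48*s^4 - 605*s^3 - 676*s^2 - 181*s - 8)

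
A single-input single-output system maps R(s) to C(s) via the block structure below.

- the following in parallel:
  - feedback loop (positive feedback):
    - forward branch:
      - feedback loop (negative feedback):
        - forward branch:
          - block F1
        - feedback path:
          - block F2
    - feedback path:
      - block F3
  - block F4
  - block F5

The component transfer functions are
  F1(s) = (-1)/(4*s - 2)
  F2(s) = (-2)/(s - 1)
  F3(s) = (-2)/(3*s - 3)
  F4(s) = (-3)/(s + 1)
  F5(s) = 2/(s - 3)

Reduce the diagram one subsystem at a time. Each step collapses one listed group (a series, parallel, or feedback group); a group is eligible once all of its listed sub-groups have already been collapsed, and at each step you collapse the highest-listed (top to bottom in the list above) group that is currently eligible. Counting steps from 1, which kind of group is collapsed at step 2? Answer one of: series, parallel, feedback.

Answer: feedback

Working:
Step 1 - close the feedback loop around F1, F2
Step 2 - reduce the feedback loop with forward [F1/(1+F1*F2)] and return F3
Step 3 - sum the parallel branches [[F1/(1+F1*F2)]/(1-[F1/(1+F1*F2)]*F3)], F4, F5
Step 2: feedback.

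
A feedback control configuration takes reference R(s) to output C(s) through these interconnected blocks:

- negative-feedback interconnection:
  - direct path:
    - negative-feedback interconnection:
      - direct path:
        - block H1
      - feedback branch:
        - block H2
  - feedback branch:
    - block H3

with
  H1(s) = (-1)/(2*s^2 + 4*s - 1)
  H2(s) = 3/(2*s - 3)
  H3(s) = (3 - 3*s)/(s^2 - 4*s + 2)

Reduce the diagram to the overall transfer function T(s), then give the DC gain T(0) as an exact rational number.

Step 1. reduce the feedback loop with forward H1 and return H2, giving (3 - 2*s)/(4*s^3 + 2*s^2 - 14*s)
Step 2. reduce the feedback loop with forward [H1/(1+H1*H2)] and return H3, giving (-2*s^3 + 11*s^2 - 16*s + 6)/(4*s^5 - 14*s^4 - 14*s^3 + 66*s^2 - 43*s + 9)
Evaluating the step-2 result (the overall T(s)) at s = 0 gives T(0) = 6/9 = 2/3.

Final answer: 2/3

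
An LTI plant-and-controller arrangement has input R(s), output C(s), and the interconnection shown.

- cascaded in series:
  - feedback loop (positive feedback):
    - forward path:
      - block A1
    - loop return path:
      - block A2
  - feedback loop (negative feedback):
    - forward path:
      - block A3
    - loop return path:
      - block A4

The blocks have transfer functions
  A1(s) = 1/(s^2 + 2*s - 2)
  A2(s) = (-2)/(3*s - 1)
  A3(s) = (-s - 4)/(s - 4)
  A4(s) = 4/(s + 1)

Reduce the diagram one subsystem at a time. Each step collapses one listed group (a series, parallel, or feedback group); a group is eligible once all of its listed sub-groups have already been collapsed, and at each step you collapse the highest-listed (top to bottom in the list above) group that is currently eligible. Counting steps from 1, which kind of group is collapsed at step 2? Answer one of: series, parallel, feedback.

Step 1. reduce the feedback loop with forward A1 and return A2
Step 2. collapse the loop (A3 forward, A4 return)
Step 3. cascade [A1/(1-A1*A2)], [A3/(1+A3*A4)]
Step 2 collapses a feedback group.

Answer: feedback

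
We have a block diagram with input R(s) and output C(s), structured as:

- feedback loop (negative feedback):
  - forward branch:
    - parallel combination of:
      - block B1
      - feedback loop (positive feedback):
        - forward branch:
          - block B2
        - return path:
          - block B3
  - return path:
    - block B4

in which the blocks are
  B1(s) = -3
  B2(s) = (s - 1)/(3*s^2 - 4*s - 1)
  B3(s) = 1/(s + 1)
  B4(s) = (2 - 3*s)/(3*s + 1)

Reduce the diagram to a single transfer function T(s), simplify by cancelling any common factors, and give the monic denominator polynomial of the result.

Step 1: feedback reduction of B2, B3 -> (s^2 - 1)/(3*s^3 - s^2 - 6*s)
Step 2: add B1, [B2/(1-B2*B3)] (parallel) -> (-9*s^3 + 4*s^2 + 18*s - 1)/(3*s^3 - s^2 - 6*s)
Step 3: apply the feedback formula to (B1+[B2/(1-B2*B3)]), B4 -> (-27*s^4 + 3*s^3 + 58*s^2 + 15*s - 1)/(36*s^4 - 30*s^3 - 65*s^2 + 33*s - 2)
That last expression is T(s), already simplified. Scaling its denominator by 1/36 (the reciprocal of the leading coefficient) yields the monic denominator.

Answer: s^4 - 5*s^3/6 - 65*s^2/36 + 11*s/12 - 1/18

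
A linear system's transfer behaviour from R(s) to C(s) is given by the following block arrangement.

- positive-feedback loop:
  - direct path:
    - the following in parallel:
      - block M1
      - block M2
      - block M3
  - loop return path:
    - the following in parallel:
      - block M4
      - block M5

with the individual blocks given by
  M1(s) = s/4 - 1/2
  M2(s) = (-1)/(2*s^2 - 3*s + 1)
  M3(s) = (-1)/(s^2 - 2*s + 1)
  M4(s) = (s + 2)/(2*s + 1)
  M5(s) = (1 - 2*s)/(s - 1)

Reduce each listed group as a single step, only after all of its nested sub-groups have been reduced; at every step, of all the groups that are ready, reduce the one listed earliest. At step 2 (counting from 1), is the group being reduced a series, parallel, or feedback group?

[1] reduce the parallel group M1, M2, M3
[2] combine M4, M5 in parallel
[3] apply the feedback formula to (M1+M2+M3), (M4+M5)
The group at step 2 is a parallel group.

Final answer: parallel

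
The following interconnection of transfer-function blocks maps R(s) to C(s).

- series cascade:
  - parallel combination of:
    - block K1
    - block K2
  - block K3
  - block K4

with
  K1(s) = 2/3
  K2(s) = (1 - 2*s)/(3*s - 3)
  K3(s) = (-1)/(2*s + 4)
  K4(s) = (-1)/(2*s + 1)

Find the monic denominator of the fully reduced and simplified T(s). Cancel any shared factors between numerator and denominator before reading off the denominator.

First reduce the diagram to T(s).

Step 1 - combine K1, K2 in parallel: (-1)/(3*s - 3)
Step 2 - multiply (K1+K2), K3, K4 (series): (-1)/(12*s^3 + 18*s^2 - 18*s - 12)
That last expression is T(s), already simplified. Scaling its denominator by 1/12 (the reciprocal of the leading coefficient) yields the monic denominator.

Answer: s^3 + 3*s^2/2 - 3*s/2 - 1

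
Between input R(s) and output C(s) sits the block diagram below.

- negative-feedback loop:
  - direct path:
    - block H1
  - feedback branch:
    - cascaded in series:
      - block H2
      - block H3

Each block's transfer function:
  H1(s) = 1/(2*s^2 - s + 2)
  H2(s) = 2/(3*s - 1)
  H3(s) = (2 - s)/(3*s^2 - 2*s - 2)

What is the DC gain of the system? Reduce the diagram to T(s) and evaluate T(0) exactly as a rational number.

Answer: 1/4

Working:
[1] series reduction of H2, H3 = (4 - 2*s)/(9*s^3 - 9*s^2 - 4*s + 2)
[2] close the feedback loop around H1, (H2*H3) = (9*s^3 - 9*s^2 - 4*s + 2)/(18*s^5 - 27*s^4 + 19*s^3 - 10*s^2 - 12*s + 8)
The step-2 result is T(s). Setting s = 0: T(0) = 2/8 = 1/4.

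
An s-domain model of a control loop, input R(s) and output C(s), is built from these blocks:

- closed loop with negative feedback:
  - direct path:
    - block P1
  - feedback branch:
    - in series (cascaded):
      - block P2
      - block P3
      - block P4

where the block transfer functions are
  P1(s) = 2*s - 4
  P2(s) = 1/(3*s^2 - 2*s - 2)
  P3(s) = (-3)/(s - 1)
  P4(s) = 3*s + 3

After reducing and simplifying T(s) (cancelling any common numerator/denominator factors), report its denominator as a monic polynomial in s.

(1) reduce the series chain P2, P3, P4 = (-9*s - 9)/(3*s^3 - 5*s^2 + 2)
(2) reduce the feedback loop with forward P1 and return (P2*P3*P4) = (6*s^4 - 22*s^3 + 20*s^2 + 4*s - 8)/(3*s^3 - 23*s^2 + 18*s + 38)
The result of step 2 is T(s) in lowest terms. Its denominator has leading coefficient 3; dividing the denominator through by 3 makes it monic.

Final answer: s^3 - 23*s^2/3 + 6*s + 38/3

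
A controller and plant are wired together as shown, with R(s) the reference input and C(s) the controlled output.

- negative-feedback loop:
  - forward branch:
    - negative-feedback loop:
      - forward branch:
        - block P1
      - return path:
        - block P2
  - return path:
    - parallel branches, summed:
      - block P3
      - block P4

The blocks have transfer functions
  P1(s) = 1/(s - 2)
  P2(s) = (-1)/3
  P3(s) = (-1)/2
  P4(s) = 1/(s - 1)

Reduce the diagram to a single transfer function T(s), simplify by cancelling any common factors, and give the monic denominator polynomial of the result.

Answer: s^2 - 23*s/6 + 23/6

Working:
Step 1 - feedback reduction of P1, P2: 3/(3*s - 7)
Step 2 - add P3, P4 (parallel): (3 - s)/(2*s - 2)
Step 3 - collapse the loop ([P1/(1+P1*P2)] forward, (P3+P4) return): (6*s - 6)/(6*s^2 - 23*s + 23)
Step 3 gives the fully reduced T(s), with no common factor left to cancel. The denominator's leading coefficient is 6, so divide each of its coefficients by 6 to get the monic form.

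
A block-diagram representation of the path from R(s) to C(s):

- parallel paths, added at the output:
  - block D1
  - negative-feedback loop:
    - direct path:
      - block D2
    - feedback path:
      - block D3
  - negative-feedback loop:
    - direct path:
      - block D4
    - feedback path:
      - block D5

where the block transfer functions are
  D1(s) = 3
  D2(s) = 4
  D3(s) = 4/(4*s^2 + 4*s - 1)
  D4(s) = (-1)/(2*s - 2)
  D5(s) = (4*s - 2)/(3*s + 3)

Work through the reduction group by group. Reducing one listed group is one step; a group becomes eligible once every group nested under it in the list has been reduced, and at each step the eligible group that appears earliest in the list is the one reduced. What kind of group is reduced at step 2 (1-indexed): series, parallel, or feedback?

Answer: feedback

Working:
Step 1. close the feedback loop around D2, D3
Step 2. apply the feedback formula to D4, D5
Step 3. combine D1, [D2/(1+D2*D3)], [D4/(1+D4*D5)] in parallel
The group at step 2 is a feedback group.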